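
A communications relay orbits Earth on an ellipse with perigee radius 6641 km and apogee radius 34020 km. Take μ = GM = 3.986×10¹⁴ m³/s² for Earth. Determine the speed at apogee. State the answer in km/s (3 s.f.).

v ≈ 1.96 km/s

Semi-major axis a = (r_p + r_a)/2 = 20330 km = 2.033×10⁷ m.
Vis-viva: v² = μ(2/r − 1/a) = 3.986×10¹⁴ × (5.879×10⁻⁸ − 4.919×10⁻⁸) = 3.827×10⁶ m²/s².
v = 1956 m/s = 1.956 km/s.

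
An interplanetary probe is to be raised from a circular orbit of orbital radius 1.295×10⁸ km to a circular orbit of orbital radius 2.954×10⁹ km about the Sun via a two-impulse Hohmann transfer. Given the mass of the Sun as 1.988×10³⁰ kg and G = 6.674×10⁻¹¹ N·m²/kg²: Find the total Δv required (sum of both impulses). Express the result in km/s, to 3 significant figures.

μ = GM = 6.674×10⁻¹¹ × 1.988×10³⁰ = 1.327×10²⁰ m³/s².
r₁ = 1.295×10⁸ km = 1.295×10¹¹ m.
r₂ = 2.954×10⁹ km = 2.954×10¹² m.
Transfer ellipse a_t = (r₁ + r₂)/2 = 1.542×10¹² m.
At r₁: circular v_c1 = √(μ/r₁) = 32010 m/s; transfer-perihelion v_p = √[μ(2/r₁ − 1/a_t)] = 44310 m/s.
Δv₁ = v_p − v_c1 = 12300 m/s.
At r₂: circular v_c2 = √(μ/r₂) = 6702 m/s; transfer-aphelion v_a = √[μ(2/r₂ − 1/a_t)] = 1942 m/s.
Δv₂ = v_c2 − v_a = 4760 m/s.
Total Δv = Δv₁ + Δv₂ = 17060 m/s = 17.06 km/s.

Δv_total ≈ 17.1 km/s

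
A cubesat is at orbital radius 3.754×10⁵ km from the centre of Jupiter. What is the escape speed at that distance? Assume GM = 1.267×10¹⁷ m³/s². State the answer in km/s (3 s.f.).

v_esc ≈ 26.0 km/s

r = 3.754×10⁵ km = 3.754×10⁸ m.
Escape speed v_esc = √(2μ/r) = √(2 × 1.267×10¹⁷ / 3.754×10⁸) = √(6.750×10⁸) = 25980 m/s.
= 25.98 km/s.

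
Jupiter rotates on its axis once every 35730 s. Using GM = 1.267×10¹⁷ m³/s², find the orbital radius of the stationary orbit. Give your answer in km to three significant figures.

r_sync ≈ 1.60×10⁵ km

A synchronous orbit has period T, so by Kepler's third law a = (μT²/4π²)^(1/3).
μT²/4π² = 1.267×10¹⁷ × (3.573×10⁴)² / 39.48 = 4.097×10²⁴ m³.
a = 1.600×10⁸ m = 1.6002×10⁵ km.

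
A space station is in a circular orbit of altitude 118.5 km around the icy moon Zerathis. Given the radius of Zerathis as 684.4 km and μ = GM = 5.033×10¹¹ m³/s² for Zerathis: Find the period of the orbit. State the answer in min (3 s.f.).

r = 684.4 + 118.5 = 802.90 km = 8.0290×10⁵ m.
Kepler's third law: T = 2π√(r³/μ) = 2π√((8.029×10⁵)³ / 5.033×10¹¹).
r³/μ = 1.028×10⁶ s², so T = 2π × 1.014×10³ = 6.372×10³ s.
Converting: 6.372×10³ s ÷ 60.00 = 106.2 min.

T ≈ 106 min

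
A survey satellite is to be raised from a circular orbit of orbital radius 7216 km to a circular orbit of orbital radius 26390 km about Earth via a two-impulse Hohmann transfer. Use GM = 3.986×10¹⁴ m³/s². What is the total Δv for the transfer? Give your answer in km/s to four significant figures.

r₁ = 7216 km = 7.216×10⁶ m.
r₂ = 26390 km = 2.639×10⁷ m.
Transfer ellipse a_t = (r₁ + r₂)/2 = 1.680×10⁷ m.
At r₁: circular v_c1 = √(μ/r₁) = 7432 m/s; transfer-perigee v_p = √[μ(2/r₁ − 1/a_t)] = 9314 m/s.
Δv₁ = v_p − v_c1 = 1882 m/s.
At r₂: circular v_c2 = √(μ/r₂) = 3886 m/s; transfer-apogee v_a = √[μ(2/r₂ − 1/a_t)] = 2547 m/s.
Δv₂ = v_c2 − v_a = 1340 m/s.
Total Δv = Δv₁ + Δv₂ = 3222 m/s = 3.222 km/s.

Δv_total ≈ 3.222 km/s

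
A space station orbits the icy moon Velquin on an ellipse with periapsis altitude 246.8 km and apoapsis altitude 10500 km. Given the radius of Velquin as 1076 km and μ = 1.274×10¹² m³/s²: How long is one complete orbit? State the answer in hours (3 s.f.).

T ≈ 25.3 hours

r_p = 1076 + 246.8 = 1322.8 km = 1.3228×10⁶ m.
r_a = 1076 + 10500 = 11576 km = 1.1576×10⁷ m.
Semi-major axis a = (r_p + r_a)/2 = (1322.8 + 11576)/2 = 6449.4 km = 6.449×10⁶ m.
By Kepler's third law T = 2π√(a³/μ) = 2π × 1.451×10⁴ = 9.117×10⁴ s.
= 25.33 hours.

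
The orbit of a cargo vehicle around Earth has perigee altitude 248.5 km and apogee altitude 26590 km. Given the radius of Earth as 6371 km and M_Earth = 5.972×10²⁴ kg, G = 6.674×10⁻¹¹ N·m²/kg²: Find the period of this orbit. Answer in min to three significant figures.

μ = GM = 6.674×10⁻¹¹ × 5.972×10²⁴ = 3.986×10¹⁴ m³/s².
r_p = 6371 + 248.5 = 6619.5 km = 6.6195×10⁶ m.
r_a = 6371 + 26590 = 32961 km = 3.2961×10⁷ m.
Semi-major axis a = (r_p + r_a)/2 = (6619.5 + 32961)/2 = 19790 km = 1.979×10⁷ m.
By Kepler's third law T = 2π√(a³/μ) = 2π × 4.410×10³ = 2.771×10⁴ s.
= 461.8 min.

T ≈ 462 min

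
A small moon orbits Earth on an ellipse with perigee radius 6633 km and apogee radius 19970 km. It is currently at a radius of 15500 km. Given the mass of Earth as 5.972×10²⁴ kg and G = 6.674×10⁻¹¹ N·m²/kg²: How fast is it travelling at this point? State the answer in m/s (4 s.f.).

v ≈ 4633 m/s

μ = GM = 6.674×10⁻¹¹ × 5.972×10²⁴ = 3.986×10¹⁴ m³/s².
Semi-major axis a = (r_p + r_a)/2 = 13302 km = 1.330×10⁷ m.
Vis-viva: v² = μ(2/r − 1/a) = 3.986×10¹⁴ × (1.290×10⁻⁷ − 7.518×10⁻⁸) = 2.146×10⁷ m²/s².
v = 4633 m/s.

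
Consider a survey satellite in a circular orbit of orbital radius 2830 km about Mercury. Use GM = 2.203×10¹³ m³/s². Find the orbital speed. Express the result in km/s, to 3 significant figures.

r = 2830 km = 2.830×10⁶ m.
For a circular orbit v = √(μ/r) = √(2.203×10¹³ / 2.830×10⁶) = √(7.784×10⁶) = 2790 m/s.
That is 2.790 km/s.

v ≈ 2.79 km/s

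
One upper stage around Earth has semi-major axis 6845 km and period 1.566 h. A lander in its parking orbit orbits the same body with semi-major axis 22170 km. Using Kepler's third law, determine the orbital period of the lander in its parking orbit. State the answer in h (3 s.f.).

Kepler's third law: T² ∝ a³, so T₂ = T₁ (a₂/a₁)^(3/2).
a₂/a₁ = 3.239, (a₂/a₁)^(3/2) = 5.829.
T₂ = 1.566 × 5.829 = 9.128 h.

T₂ ≈ 9.13 h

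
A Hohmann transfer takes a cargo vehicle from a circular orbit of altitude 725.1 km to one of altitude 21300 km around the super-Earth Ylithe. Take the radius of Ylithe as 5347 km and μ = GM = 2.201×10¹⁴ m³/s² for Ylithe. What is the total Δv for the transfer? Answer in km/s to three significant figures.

Δv_total ≈ 2.79 km/s

r₁ = 5347 + 725.1 = 6072.1 km = 6.0721×10⁶ m.
r₂ = 5347 + 21300 = 26647 km = 2.6647×10⁷ m.
Transfer ellipse a_t = (r₁ + r₂)/2 = 1.636×10⁷ m.
At r₁: circular v_c1 = √(μ/r₁) = 6021 m/s; transfer-periapsis v_p = √[μ(2/r₁ − 1/a_t)] = 7684 m/s.
Δv₁ = v_p − v_c1 = 1663 m/s.
At r₂: circular v_c2 = √(μ/r₂) = 2874 m/s; transfer-apoapsis v_a = √[μ(2/r₂ − 1/a_t)] = 1751 m/s.
Δv₂ = v_c2 − v_a = 1123 m/s.
Total Δv = Δv₁ + Δv₂ = 2786 m/s = 2.786 km/s.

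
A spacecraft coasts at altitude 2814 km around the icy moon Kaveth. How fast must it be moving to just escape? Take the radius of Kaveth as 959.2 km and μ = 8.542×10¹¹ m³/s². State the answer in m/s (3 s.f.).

v_esc ≈ 673 m/s

r = 959.2 + 2814 = 3773.2 km = 3.7732×10⁶ m.
Escape speed v_esc = √(2μ/r) = √(2 × 8.542×10¹¹ / 3.773×10⁶) = √(4.528×10⁵) = 672.9 m/s.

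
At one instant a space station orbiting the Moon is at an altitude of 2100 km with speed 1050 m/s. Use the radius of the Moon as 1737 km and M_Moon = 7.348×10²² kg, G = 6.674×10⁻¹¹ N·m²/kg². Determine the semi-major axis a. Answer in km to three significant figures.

μ = GM = 6.674×10⁻¹¹ × 7.348×10²² = 4.904×10¹² m³/s².
r = 1737 + 2100 = 3837.0 km = 3.837×10⁶ m.
Vis-viva rearranged: 1/a = 2/r − v²/μ = 5.212×10⁻⁷ − 2.248×10⁻⁷ = 2.964×10⁻⁷ m⁻¹.
a = 3.374×10⁶ m = 3373.5 km.

a ≈ 3370 km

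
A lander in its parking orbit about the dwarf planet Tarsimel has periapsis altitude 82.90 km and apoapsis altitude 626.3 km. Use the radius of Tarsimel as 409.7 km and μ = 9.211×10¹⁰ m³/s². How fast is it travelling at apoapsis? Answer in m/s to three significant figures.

r_p = 409.7 + 82.90 = 492.60 km = 4.9260×10⁵ m.
r_a = 409.7 + 626.3 = 1036.0 km = 1.0360×10⁶ m.
Semi-major axis a = (r_p + r_a)/2 = 764.30 km = 7.643×10⁵ m.
Vis-viva: v² = μ(2/r − 1/a) = 9.211×10¹⁰ × (1.931×10⁻⁶ − 1.308×10⁻⁶) = 5.730×10⁴ m²/s².
v = 239.4 m/s.

v ≈ 239 m/s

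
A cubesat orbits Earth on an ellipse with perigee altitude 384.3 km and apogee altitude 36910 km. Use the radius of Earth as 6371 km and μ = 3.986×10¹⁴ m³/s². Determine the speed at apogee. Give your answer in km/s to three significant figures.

r_p = 6371 + 384.3 = 6755.3 km = 6.7553×10⁶ m.
r_a = 6371 + 36910 = 43281 km = 4.3281×10⁷ m.
Semi-major axis a = (r_p + r_a)/2 = 25018 km = 2.502×10⁷ m.
Vis-viva: v² = μ(2/r − 1/a) = 3.986×10¹⁴ × (4.621×10⁻⁸ − 3.997×10⁻⁸) = 2.487×10⁶ m²/s².
v = 1577 m/s = 1.577 km/s.

v ≈ 1.58 km/s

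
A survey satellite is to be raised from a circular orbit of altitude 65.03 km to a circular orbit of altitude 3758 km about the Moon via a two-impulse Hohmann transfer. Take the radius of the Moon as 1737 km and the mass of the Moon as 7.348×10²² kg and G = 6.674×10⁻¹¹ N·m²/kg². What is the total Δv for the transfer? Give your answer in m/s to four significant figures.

μ = GM = 6.674×10⁻¹¹ × 7.348×10²² = 4.904×10¹² m³/s².
r₁ = 1737 + 65.03 = 1802.0 km = 1.8020×10⁶ m.
r₂ = 1737 + 3758 = 5495.0 km = 5.4950×10⁶ m.
Transfer ellipse a_t = (r₁ + r₂)/2 = 3.649×10⁶ m.
At r₁: circular v_c1 = √(μ/r₁) = 1650 m/s; transfer-perilune v_p = √[μ(2/r₁ − 1/a_t)] = 2025 m/s.
Δv₁ = v_p − v_c1 = 374.9 m/s.
At r₂: circular v_c2 = √(μ/r₂) = 944.7 m/s; transfer-apolune v_a = √[μ(2/r₂ − 1/a_t)] = 663.9 m/s.
Δv₂ = v_c2 − v_a = 280.8 m/s.
Total Δv = Δv₁ + Δv₂ = 655.6 m/s.

Δv_total ≈ 655.6 m/s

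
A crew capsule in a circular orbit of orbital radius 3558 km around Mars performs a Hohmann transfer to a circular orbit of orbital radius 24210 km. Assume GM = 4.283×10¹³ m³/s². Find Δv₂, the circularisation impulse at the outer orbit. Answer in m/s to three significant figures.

Δv ≈ 657 m/s

r₁ = 3558 km = 3.558×10⁶ m.
r₂ = 24210 km = 2.421×10⁷ m.
Transfer ellipse a_t = (r₁ + r₂)/2 = 1.388×10⁷ m.
At r₁: circular v_c1 = √(μ/r₁) = 3470 m/s; transfer-periapsis v_p = √[μ(2/r₁ − 1/a_t)] = 4582 m/s.
At r₂: circular v_c2 = √(μ/r₂) = 1330 m/s; transfer-apoapsis v_a = √[μ(2/r₂ − 1/a_t)] = 673.3 m/s.
Δv₂ = v_c2 − v_a = 656.8 m/s.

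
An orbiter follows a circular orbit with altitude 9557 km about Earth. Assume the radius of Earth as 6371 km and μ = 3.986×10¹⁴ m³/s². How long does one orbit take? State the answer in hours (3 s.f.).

r = 6371 + 9557 = 15928 km = 1.5928×10⁷ m.
Kepler's third law: T = 2π√(r³/μ) = 2π√((1.593×10⁷)³ / 3.986×10¹⁴).
r³/μ = 1.014×10⁷ s², so T = 2π × 3.184×10³ = 2.001×10⁴ s.
Converting: 2.001×10⁴ s ÷ 3600 = 5.557 hours.

T ≈ 5.56 hours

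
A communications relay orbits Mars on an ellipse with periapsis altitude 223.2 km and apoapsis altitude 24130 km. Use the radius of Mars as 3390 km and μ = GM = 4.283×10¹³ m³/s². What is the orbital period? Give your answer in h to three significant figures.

T ≈ 16.4 h

r_p = 3390 + 223.2 = 3613.2 km = 3.6132×10⁶ m.
r_a = 3390 + 24130 = 27520 km = 2.7520×10⁷ m.
Semi-major axis a = (r_p + r_a)/2 = (3613.2 + 27520)/2 = 15567 km = 1.557×10⁷ m.
By Kepler's third law T = 2π√(a³/μ) = 2π × 9.385×10³ = 5.897×10⁴ s.
= 16.38 h.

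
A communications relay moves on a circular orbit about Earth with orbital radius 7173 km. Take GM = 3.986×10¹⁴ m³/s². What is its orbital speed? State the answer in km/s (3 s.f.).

r = 7173 km = 7.173×10⁶ m.
For a circular orbit v = √(μ/r) = √(3.986×10¹⁴ / 7.173×10⁶) = √(5.557×10⁷) = 7454 m/s.
That is 7.454 km/s.

v ≈ 7.45 km/s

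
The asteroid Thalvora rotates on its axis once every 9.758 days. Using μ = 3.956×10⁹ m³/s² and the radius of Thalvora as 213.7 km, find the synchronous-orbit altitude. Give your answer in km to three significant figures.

T = 9.758 days = 8.431×10⁵ s.
A synchronous orbit has period T, so by Kepler's third law a = (μT²/4π²)^(1/3).
μT²/4π² = 3.956×10⁹ × (8.431×10⁵)² / 39.48 = 7.123×10¹⁹ m³.
a = 4.145×10⁶ m = 4145.2 km.
Altitude h = a − R = 4145.2 − 213.7 = 3931.5 km.

h_sync ≈ 3930 km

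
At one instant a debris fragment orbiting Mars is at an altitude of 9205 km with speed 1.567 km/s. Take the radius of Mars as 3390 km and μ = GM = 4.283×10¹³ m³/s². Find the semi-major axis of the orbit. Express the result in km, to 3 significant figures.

a ≈ 9860 km

r = 3390 + 9205 = 12595 km = 1.260×10⁷ m.
Specific orbital energy ε = v²/2 − μ/r = (1567)²/2 − 4.283×10¹³/1.260×10⁷ = -2.173×10⁶ J/kg.
Since ε = −μ/(2a), a = −μ/(2ε) = 9.856×10⁶ m = 9855.9 km.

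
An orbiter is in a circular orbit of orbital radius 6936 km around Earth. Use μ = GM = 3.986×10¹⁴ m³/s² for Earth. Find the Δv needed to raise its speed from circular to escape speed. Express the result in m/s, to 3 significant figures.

r = 6936 km = 6.936×10⁶ m.
Circular speed v_c = √(μ/r) = 7581 m/s.
Escape speed v_esc = √(2μ/r) = √2 × v_c = 10720 m/s.
Δv = v_esc − v_c = 3140 m/s.

Δv ≈ 3140 m/s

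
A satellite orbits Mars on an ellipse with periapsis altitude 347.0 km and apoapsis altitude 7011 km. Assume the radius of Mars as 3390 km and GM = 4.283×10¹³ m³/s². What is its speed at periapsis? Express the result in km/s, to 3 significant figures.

v ≈ 4.11 km/s

r_p = 3390 + 347.0 = 3737.0 km = 3.7370×10⁶ m.
r_a = 3390 + 7011 = 10401 km = 1.0401×10⁷ m.
Semi-major axis a = (r_p + r_a)/2 = 7069.0 km = 7.069×10⁶ m.
Vis-viva: v² = μ(2/r − 1/a) = 4.283×10¹³ × (5.352×10⁻⁷ − 1.415×10⁻⁷) = 1.686×10⁷ m²/s².
v = 4106 m/s = 4.106 km/s.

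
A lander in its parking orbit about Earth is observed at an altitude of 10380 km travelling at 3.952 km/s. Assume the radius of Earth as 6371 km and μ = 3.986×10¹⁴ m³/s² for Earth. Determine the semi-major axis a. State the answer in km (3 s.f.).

a ≈ 12500 km

r = 6371 + 10380 = 16751 km = 1.675×10⁷ m.
Specific orbital energy ε = v²/2 − μ/r = (3952)²/2 − 3.986×10¹⁴/1.675×10⁷ = -1.599×10⁷ J/kg.
Since ε = −μ/(2a), a = −μ/(2ε) = 1.247×10⁷ m = 12467 km.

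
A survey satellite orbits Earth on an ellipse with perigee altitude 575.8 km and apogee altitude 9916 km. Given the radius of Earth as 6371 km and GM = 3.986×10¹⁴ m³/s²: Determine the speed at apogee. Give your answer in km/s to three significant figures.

r_p = 6371 + 575.8 = 6946.8 km = 6.9468×10⁶ m.
r_a = 6371 + 9916 = 16287 km = 1.6287×10⁷ m.
Semi-major axis a = (r_p + r_a)/2 = 11617 km = 1.162×10⁷ m.
Vis-viva: v² = μ(2/r − 1/a) = 3.986×10¹⁴ × (1.228×10⁻⁷ − 8.608×10⁻⁸) = 1.463×10⁷ m²/s².
v = 3826 m/s = 3.826 km/s.

v ≈ 3.83 km/s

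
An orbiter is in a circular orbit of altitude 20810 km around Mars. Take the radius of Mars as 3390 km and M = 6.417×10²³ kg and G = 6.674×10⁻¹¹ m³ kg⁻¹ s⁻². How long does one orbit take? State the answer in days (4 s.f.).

μ = GM = 6.674×10⁻¹¹ × 6.417×10²³ = 4.283×10¹³ m³/s².
r = 3390 + 20810 = 24200 km = 2.4200×10⁷ m.
Kepler's third law: T = 2π√(r³/μ) = 2π√((2.420×10⁷)³ / 4.283×10¹³).
r³/μ = 3.309×10⁸ s², so T = 2π × 1.819×10⁴ = 1.143×10⁵ s.
Converting: 1.143×10⁵ s ÷ 86400 = 1.323 days.

T ≈ 1.323 days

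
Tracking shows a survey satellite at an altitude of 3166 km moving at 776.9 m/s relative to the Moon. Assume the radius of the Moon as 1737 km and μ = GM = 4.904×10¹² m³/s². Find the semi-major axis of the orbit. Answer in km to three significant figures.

r = 1737 + 3166 = 4903.0 km = 4.903×10⁶ m.
Vis-viva rearranged: 1/a = 2/r − v²/μ = 4.079×10⁻⁷ − 1.231×10⁻⁷ = 2.848×10⁻⁷ m⁻¹.
a = 3.511×10⁶ m = 3510.8 km.

a ≈ 3510 km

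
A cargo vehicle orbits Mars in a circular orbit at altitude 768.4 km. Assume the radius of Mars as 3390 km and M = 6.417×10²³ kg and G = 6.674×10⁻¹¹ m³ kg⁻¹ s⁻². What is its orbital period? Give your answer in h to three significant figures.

T ≈ 2.26 h

μ = GM = 6.674×10⁻¹¹ × 6.417×10²³ = 4.283×10¹³ m³/s².
r = 3390 + 768.4 = 4158.4 km = 4.1584×10⁶ m.
Kepler's third law: T = 2π√(r³/μ) = 2π√((4.158×10⁶)³ / 4.283×10¹³).
r³/μ = 1.679×10⁶ s², so T = 2π × 1.296×10³ = 8.142×10³ s.
Converting: 8.142×10³ s ÷ 3600 = 2.262 h.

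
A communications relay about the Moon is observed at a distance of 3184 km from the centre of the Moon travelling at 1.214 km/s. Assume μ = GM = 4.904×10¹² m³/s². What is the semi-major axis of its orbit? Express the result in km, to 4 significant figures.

r = 3.184×10⁶ m.
Specific orbital energy ε = v²/2 − μ/r = (1214)²/2 − 4.904×10¹²/3.184×10⁶ = -8.033×10⁵ J/kg.
Since ε = −μ/(2a), a = −μ/(2ε) = 3.052×10⁶ m = 3052.4 km.

a ≈ 3052 km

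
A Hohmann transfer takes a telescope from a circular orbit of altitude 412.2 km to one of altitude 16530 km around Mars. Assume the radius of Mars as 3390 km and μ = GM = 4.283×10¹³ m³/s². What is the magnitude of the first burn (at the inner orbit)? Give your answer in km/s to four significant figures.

Δv ≈ 0.9932 km/s

r₁ = 3390 + 412.2 = 3802.2 km = 3.8022×10⁶ m.
r₂ = 3390 + 16530 = 19920 km = 1.9920×10⁷ m.
Transfer ellipse a_t = (r₁ + r₂)/2 = 1.186×10⁷ m.
At r₁: circular v_c1 = √(μ/r₁) = 3356 m/s; transfer-periapsis v_p = √[μ(2/r₁ − 1/a_t)] = 4349 m/s.
Δv₁ = v_p − v_c1 = 993.2 m/s.
= 0.9932 km/s.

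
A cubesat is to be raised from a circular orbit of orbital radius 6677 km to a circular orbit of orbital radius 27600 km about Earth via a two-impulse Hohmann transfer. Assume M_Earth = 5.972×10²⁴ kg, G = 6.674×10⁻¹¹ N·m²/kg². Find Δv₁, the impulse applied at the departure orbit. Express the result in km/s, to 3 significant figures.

Δv ≈ 2.08 km/s

μ = GM = 6.674×10⁻¹¹ × 5.972×10²⁴ = 3.986×10¹⁴ m³/s².
r₁ = 6677 km = 6.677×10⁶ m.
r₂ = 27600 km = 2.760×10⁷ m.
Transfer ellipse a_t = (r₁ + r₂)/2 = 1.714×10⁷ m.
At r₁: circular v_c1 = √(μ/r₁) = 7726 m/s; transfer-perigee v_p = √[μ(2/r₁ − 1/a_t)] = 9805 m/s.
Δv₁ = v_p − v_c1 = 2078 m/s.
= 2.078 km/s.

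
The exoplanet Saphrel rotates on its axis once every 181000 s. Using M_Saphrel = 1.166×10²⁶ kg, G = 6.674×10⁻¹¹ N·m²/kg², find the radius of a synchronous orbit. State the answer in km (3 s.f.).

r_sync ≈ 1.86×10⁵ km

μ = GM = 6.674×10⁻¹¹ × 1.166×10²⁶ = 7.782×10¹⁵ m³/s².
A synchronous orbit has period T, so by Kepler's third law a = (μT²/4π²)^(1/3).
μT²/4π² = 7.782×10¹⁵ × (1.810×10⁵)² / 39.48 = 6.458×10²⁴ m³.
a = 1.862×10⁸ m = 1.8622×10⁵ km.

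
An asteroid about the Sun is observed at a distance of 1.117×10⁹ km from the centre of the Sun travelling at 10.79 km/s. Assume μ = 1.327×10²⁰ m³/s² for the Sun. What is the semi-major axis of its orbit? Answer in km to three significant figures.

a ≈ 1.10×10⁹ km

r = 1.117×10¹² m.
Vis-viva rearranged: 1/a = 2/r − v²/μ = 1.791×10⁻¹² − 8.773×10⁻¹³ = 9.132×10⁻¹³ m⁻¹.
a = 1.095×10¹² m = 1.0951×10⁹ km.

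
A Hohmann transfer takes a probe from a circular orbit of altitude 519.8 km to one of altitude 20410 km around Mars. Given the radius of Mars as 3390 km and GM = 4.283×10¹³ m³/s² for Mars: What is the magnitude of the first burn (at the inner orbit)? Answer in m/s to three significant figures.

Δv ≈ 1030 m/s

r₁ = 3390 + 519.8 = 3909.8 km = 3.9098×10⁶ m.
r₂ = 3390 + 20410 = 23800 km = 2.3800×10⁷ m.
Transfer ellipse a_t = (r₁ + r₂)/2 = 1.385×10⁷ m.
At r₁: circular v_c1 = √(μ/r₁) = 3310 m/s; transfer-periapsis v_p = √[μ(2/r₁ − 1/a_t)] = 4338 m/s.
Δv₁ = v_p − v_c1 = 1028 m/s.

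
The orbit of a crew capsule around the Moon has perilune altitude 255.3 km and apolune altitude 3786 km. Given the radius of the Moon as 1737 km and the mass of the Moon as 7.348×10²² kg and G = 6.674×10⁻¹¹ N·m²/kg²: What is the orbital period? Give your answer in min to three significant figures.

μ = GM = 6.674×10⁻¹¹ × 7.348×10²² = 4.904×10¹² m³/s².
r_p = 1737 + 255.3 = 1992.3 km = 1.9923×10⁶ m.
r_a = 1737 + 3786 = 5523.0 km = 5.5230×10⁶ m.
Semi-major axis a = (r_p + r_a)/2 = (1992.3 + 5523.0)/2 = 3757.7 km = 3.758×10⁶ m.
By Kepler's third law T = 2π√(a³/μ) = 2π × 3.289×10³ = 2.067×10⁴ s.
= 344.4 min.

T ≈ 344 min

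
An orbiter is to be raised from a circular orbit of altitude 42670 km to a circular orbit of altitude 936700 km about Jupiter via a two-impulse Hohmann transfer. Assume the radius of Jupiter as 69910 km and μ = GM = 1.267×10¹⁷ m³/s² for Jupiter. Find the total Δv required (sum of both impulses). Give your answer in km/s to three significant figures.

Δv_total ≈ 17.6 km/s

r₁ = 69910 + 42670 = 112580 km = 1.1258×10⁸ m.
r₂ = 69910 + 936700 = 1006600 km = 1.0066×10⁹ m.
Transfer ellipse a_t = (r₁ + r₂)/2 = 5.596×10⁸ m.
At r₁: circular v_c1 = √(μ/r₁) = 33550 m/s; transfer-perijove v_p = √[μ(2/r₁ − 1/a_t)] = 44990 m/s.
Δv₁ = v_p − v_c1 = 11450 m/s.
At r₂: circular v_c2 = √(μ/r₂) = 11220 m/s; transfer-apojove v_a = √[μ(2/r₂ − 1/a_t)] = 5032 m/s.
Δv₂ = v_c2 − v_a = 6187 m/s.
Total Δv = Δv₁ + Δv₂ = 17630 m/s = 17.63 km/s.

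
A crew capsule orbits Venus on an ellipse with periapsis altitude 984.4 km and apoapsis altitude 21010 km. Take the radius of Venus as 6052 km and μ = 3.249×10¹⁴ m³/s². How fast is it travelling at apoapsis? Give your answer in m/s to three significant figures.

r_p = 6052 + 984.4 = 7036.4 km = 7.0364×10⁶ m.
r_a = 6052 + 21010 = 27062 km = 2.7062×10⁷ m.
Semi-major axis a = (r_p + r_a)/2 = 17049 km = 1.705×10⁷ m.
Vis-viva: v² = μ(2/r − 1/a) = 3.249×10¹⁴ × (7.390×10⁻⁸ − 5.865×10⁻⁸) = 4.955×10⁶ m²/s².
v = 2226 m/s.

v ≈ 2230 m/s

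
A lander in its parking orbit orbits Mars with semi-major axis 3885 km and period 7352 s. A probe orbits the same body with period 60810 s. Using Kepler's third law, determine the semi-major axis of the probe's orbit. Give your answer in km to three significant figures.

Kepler's third law: a³ ∝ T², so a₂ = a₁ (T₂/T₁)^(2/3).
T₂/T₁ = 8.271, (T₂/T₁)^(2/3) = 4.090.
a₂ = 3885 × 4.090 = 15890 km.

a₂ ≈ 15900 km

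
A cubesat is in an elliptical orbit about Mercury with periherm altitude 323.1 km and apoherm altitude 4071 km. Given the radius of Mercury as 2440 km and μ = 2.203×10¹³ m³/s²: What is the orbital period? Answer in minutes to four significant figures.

T ≈ 222.8 minutes

r_p = 2440 + 323.1 = 2763.1 km = 2.7631×10⁶ m.
r_a = 2440 + 4071 = 6511.0 km = 6.5110×10⁶ m.
Semi-major axis a = (r_p + r_a)/2 = (2763.1 + 6511.0)/2 = 4637.1 km = 4.637×10⁶ m.
By Kepler's third law T = 2π√(a³/μ) = 2π × 2.127×10³ = 1.337×10⁴ s.
= 222.8 minutes.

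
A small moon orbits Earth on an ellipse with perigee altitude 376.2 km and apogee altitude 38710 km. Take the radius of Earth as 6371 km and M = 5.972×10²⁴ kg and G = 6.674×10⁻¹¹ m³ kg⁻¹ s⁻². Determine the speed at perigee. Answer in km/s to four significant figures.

μ = GM = 6.674×10⁻¹¹ × 5.972×10²⁴ = 3.986×10¹⁴ m³/s².
r_p = 6371 + 376.2 = 6747.2 km = 6.7472×10⁶ m.
r_a = 6371 + 38710 = 45081 km = 4.5081×10⁷ m.
Semi-major axis a = (r_p + r_a)/2 = 25914 km = 2.591×10⁷ m.
Vis-viva: v² = μ(2/r − 1/a) = 3.986×10¹⁴ × (2.964×10⁻⁷ − 3.859×10⁻⁸) = 1.028×10⁸ m²/s².
v = 10140 m/s = 10.14 km/s.

v ≈ 10.14 km/s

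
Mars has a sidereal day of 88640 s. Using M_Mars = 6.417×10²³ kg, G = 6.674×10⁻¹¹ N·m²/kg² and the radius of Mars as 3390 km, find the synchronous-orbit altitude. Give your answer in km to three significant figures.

μ = GM = 6.674×10⁻¹¹ × 6.417×10²³ = 4.283×10¹³ m³/s².
A synchronous orbit has period T, so by Kepler's third law a = (μT²/4π²)^(1/3).
μT²/4π² = 4.283×10¹³ × (8.864×10⁴)² / 39.48 = 8.524×10²¹ m³.
a = 2.043×10⁷ m = 20427 km.
Altitude h = a − R = 20427 − 3390 = 17037 km.

h_sync ≈ 17000 km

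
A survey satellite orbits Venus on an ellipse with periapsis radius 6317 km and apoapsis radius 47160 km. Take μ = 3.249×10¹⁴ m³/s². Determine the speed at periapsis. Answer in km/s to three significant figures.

v ≈ 9.52 km/s

Semi-major axis a = (r_p + r_a)/2 = 26738 km = 2.674×10⁷ m.
Vis-viva: v² = μ(2/r − 1/a) = 3.249×10¹⁴ × (3.166×10⁻⁷ − 3.740×10⁻⁸) = 9.071×10⁷ m²/s².
v = 9524 m/s = 9.524 km/s.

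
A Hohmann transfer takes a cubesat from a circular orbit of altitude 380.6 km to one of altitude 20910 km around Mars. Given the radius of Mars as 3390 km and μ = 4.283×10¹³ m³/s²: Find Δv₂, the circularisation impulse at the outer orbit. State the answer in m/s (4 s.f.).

r₁ = 3390 + 380.6 = 3770.6 km = 3.7706×10⁶ m.
r₂ = 3390 + 20910 = 24300 km = 2.4300×10⁷ m.
Transfer ellipse a_t = (r₁ + r₂)/2 = 1.404×10⁷ m.
At r₁: circular v_c1 = √(μ/r₁) = 3370 m/s; transfer-periapsis v_p = √[μ(2/r₁ − 1/a_t)] = 4435 m/s.
At r₂: circular v_c2 = √(μ/r₂) = 1328 m/s; transfer-apoapsis v_a = √[μ(2/r₂ − 1/a_t)] = 688.1 m/s.
Δv₂ = v_c2 − v_a = 639.5 m/s.

Δv ≈ 639.5 m/s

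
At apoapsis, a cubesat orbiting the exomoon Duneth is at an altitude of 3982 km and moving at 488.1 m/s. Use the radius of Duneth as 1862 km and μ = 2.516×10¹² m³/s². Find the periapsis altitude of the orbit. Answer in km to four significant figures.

periapsis altitude ≈ 373.5 km

r_a = 1862 + 3982 = 5844.0 km = 5.844×10⁶ m.
Specific energy ε = v²/2 − μ/r = -3.114×10⁵ J/kg, so a = −μ/(2ε) = 4.040×10⁶ m.
The apsides satisfy r_p + r_a = 2a, so the periapsis radius is 2a − r_a = 2.235×10⁶ m = 2235.5 km.
Periapsis altitude = 2235.5 − 1862 = 373.48 km.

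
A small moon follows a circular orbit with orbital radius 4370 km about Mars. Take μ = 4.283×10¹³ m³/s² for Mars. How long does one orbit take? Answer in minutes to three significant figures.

T ≈ 146 minutes

r = 4370 km = 4.370×10⁶ m.
Kepler's third law: T = 2π√(r³/μ) = 2π√((4.370×10⁶)³ / 4.283×10¹³).
r³/μ = 1.948×10⁶ s², so T = 2π × 1.396×10³ = 8.771×10³ s.
Converting: 8.771×10³ s ÷ 60.00 = 146.2 minutes.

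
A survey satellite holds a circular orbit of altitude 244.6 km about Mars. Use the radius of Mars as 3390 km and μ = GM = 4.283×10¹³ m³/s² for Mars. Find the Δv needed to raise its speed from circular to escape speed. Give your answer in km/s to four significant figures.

Δv ≈ 1.422 km/s

r = 3390 + 244.6 = 3634.6 km = 3.6346×10⁶ m.
Circular speed v_c = √(μ/r) = 3433 m/s.
Escape speed v_esc = √(2μ/r) = √2 × v_c = 4855 m/s.
Δv = v_esc − v_c = 1422 m/s = 1.422 km/s.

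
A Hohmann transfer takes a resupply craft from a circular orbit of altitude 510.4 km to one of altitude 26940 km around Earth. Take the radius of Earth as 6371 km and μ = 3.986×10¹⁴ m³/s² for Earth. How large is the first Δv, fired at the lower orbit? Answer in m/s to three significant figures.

Δv ≈ 2190 m/s

r₁ = 6371 + 510.4 = 6881.4 km = 6.8814×10⁶ m.
r₂ = 6371 + 26940 = 33311 km = 3.3311×10⁷ m.
Transfer ellipse a_t = (r₁ + r₂)/2 = 2.010×10⁷ m.
At r₁: circular v_c1 = √(μ/r₁) = 7611 m/s; transfer-perigee v_p = √[μ(2/r₁ − 1/a_t)] = 9799 m/s.
Δv₁ = v_p − v_c1 = 2188 m/s.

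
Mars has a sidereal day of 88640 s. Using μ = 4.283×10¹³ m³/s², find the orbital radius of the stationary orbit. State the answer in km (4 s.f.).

A synchronous orbit has period T, so by Kepler's third law a = (μT²/4π²)^(1/3).
μT²/4π² = 4.283×10¹³ × (8.864×10⁴)² / 39.48 = 8.524×10²¹ m³.
a = 2.043×10⁷ m = 20428 km.

r_sync ≈ 20430 km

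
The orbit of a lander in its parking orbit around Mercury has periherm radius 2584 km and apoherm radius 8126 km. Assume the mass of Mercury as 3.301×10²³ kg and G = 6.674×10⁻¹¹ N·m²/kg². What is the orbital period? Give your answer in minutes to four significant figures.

μ = GM = 6.674×10⁻¹¹ × 3.301×10²³ = 2.203×10¹³ m³/s².
Semi-major axis a = (r_p + r_a)/2 = (2584.0 + 8126.0)/2 = 5355.0 km = 5.355×10⁶ m.
By Kepler's third law T = 2π√(a³/μ) = 2π × 2.640×10³ = 1.659×10⁴ s.
= 276.5 minutes.

T ≈ 276.5 minutes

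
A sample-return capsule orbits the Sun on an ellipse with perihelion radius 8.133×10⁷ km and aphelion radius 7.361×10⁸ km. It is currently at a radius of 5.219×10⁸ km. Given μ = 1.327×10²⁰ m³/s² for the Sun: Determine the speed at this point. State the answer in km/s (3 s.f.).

Semi-major axis a = (r_p + r_a)/2 = 4.0872×10⁸ km = 4.087×10¹¹ m.
Vis-viva: v² = μ(2/r − 1/a) = 1.327×10²⁰ × (3.832×10⁻¹² − 2.447×10⁻¹²) = 1.839×10⁸ m²/s².
v = 13560 m/s = 13.56 km/s.

v ≈ 13.6 km/s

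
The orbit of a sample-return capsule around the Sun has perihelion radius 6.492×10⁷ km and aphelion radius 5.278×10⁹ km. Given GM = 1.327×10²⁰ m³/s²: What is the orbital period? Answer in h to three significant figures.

T ≈ 662000 h

Semi-major axis a = (r_p + r_a)/2 = (6.4920×10⁷ + 5.2780×10⁹)/2 = 2.6715×10⁹ km = 2.671×10¹² m.
By Kepler's third law T = 2π√(a³/μ) = 2π × 3.790×10⁸ = 2.382×10⁹ s.
= 6.616×10⁵ h.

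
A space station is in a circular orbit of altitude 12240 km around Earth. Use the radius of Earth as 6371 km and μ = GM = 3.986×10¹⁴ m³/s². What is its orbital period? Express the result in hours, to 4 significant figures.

T ≈ 7.019 hours

r = 6371 + 12240 = 18611 km = 1.8611×10⁷ m.
Kepler's third law: T = 2π√(r³/μ) = 2π√((1.861×10⁷)³ / 3.986×10¹⁴).
r³/μ = 1.617×10⁷ s², so T = 2π × 4.021×10³ = 2.527×10⁴ s.
Converting: 2.527×10⁴ s ÷ 3600 = 7.019 hours.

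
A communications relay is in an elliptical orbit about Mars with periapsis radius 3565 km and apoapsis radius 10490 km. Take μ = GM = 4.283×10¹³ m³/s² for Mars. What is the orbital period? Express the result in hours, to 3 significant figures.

T ≈ 4.97 hours

Semi-major axis a = (r_p + r_a)/2 = (3565.0 + 10490)/2 = 7027.5 km = 7.028×10⁶ m.
By Kepler's third law T = 2π√(a³/μ) = 2π × 2.847×10³ = 1.789×10⁴ s.
= 4.968 hours.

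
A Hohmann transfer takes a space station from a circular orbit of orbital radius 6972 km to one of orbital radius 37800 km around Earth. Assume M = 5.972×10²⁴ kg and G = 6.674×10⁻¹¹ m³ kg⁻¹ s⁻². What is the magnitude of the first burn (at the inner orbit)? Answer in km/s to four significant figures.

μ = GM = 6.674×10⁻¹¹ × 5.972×10²⁴ = 3.986×10¹⁴ m³/s².
r₁ = 6972 km = 6.972×10⁶ m.
r₂ = 37800 km = 3.780×10⁷ m.
Transfer ellipse a_t = (r₁ + r₂)/2 = 2.239×10⁷ m.
At r₁: circular v_c1 = √(μ/r₁) = 7561 m/s; transfer-perigee v_p = √[μ(2/r₁ − 1/a_t)] = 9825 m/s.
Δv₁ = v_p − v_c1 = 2264 m/s.
= 2.264 km/s.

Δv ≈ 2.264 km/s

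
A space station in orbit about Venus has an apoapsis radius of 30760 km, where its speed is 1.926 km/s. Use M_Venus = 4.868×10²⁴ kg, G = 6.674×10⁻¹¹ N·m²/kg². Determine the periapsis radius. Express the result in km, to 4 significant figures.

periapsis radius ≈ 6552 km

μ = GM = 6.674×10⁻¹¹ × 4.868×10²⁴ = 3.249×10¹⁴ m³/s².
r_a = 3.076×10⁷ m.
Specific energy ε = v²/2 − μ/r = -8.707×10⁶ J/kg, so a = −μ/(2ε) = 1.866×10⁷ m.
The apsides satisfy r_p + r_a = 2a, so the periapsis radius is 2a − r_a = 6.552×10⁶ m = 6552.1 km.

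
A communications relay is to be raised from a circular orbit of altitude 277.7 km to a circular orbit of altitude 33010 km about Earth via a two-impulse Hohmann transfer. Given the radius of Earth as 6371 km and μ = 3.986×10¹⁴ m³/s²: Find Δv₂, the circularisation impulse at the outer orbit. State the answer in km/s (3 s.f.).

r₁ = 6371 + 277.7 = 6648.7 km = 6.6487×10⁶ m.
r₂ = 6371 + 33010 = 39381 km = 3.9381×10⁷ m.
Transfer ellipse a_t = (r₁ + r₂)/2 = 2.301×10⁷ m.
At r₁: circular v_c1 = √(μ/r₁) = 7743 m/s; transfer-perigee v_p = √[μ(2/r₁ − 1/a_t)] = 10130 m/s.
At r₂: circular v_c2 = √(μ/r₂) = 3181 m/s; transfer-apogee v_a = √[μ(2/r₂ − 1/a_t)] = 1710 m/s.
Δv₂ = v_c2 − v_a = 1471 m/s.
= 1.471 km/s.

Δv ≈ 1.47 km/s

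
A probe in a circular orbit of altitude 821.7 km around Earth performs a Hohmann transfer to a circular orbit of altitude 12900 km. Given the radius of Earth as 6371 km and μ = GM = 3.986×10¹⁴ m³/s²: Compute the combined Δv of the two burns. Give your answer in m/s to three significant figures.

r₁ = 6371 + 821.7 = 7192.7 km = 7.1927×10⁶ m.
r₂ = 6371 + 12900 = 19271 km = 1.9271×10⁷ m.
Transfer ellipse a_t = (r₁ + r₂)/2 = 1.323×10⁷ m.
At r₁: circular v_c1 = √(μ/r₁) = 7444 m/s; transfer-perigee v_p = √[μ(2/r₁ − 1/a_t)] = 8984 m/s.
Δv₁ = v_p − v_c1 = 1540 m/s.
At r₂: circular v_c2 = √(μ/r₂) = 4548 m/s; transfer-apogee v_a = √[μ(2/r₂ − 1/a_t)] = 3353 m/s.
Δv₂ = v_c2 − v_a = 1195 m/s.
Total Δv = Δv₁ + Δv₂ = 2734 m/s.

Δv_total ≈ 2730 m/s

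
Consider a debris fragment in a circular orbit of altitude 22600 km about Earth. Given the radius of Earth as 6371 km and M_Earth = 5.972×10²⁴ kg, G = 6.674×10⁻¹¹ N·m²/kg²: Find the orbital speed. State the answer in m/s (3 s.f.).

μ = GM = 6.674×10⁻¹¹ × 5.972×10²⁴ = 3.986×10¹⁴ m³/s².
r = 6371 + 22600 = 28971 km = 2.8971×10⁷ m.
For a circular orbit v = √(μ/r) = √(3.986×10¹⁴ / 2.897×10⁷) = √(1.376×10⁷) = 3709 m/s.

v ≈ 3710 m/s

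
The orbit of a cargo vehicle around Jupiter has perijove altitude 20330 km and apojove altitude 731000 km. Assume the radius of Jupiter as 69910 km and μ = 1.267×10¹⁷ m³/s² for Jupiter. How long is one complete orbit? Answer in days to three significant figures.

T ≈ 1.92 days

r_p = 69910 + 20330 = 90240 km = 9.0240×10⁷ m.
r_a = 69910 + 731000 = 800910 km = 8.0091×10⁸ m.
Semi-major axis a = (r_p + r_a)/2 = (90240 + 8.0091×10⁵)/2 = 4.4558×10⁵ km = 4.456×10⁸ m.
By Kepler's third law T = 2π√(a³/μ) = 2π × 2.642×10⁴ = 1.660×10⁵ s.
= 1.922 days.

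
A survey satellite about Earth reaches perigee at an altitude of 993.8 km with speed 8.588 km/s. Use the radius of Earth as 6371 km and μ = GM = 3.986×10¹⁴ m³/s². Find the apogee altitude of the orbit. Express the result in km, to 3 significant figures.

r_p = 6371 + 993.8 = 7364.8 km = 7.365×10⁶ m.
Specific energy ε = v²/2 − μ/r = -1.725×10⁷ J/kg, so a = −μ/(2ε) = 1.156×10⁷ m.
The apsides satisfy r_p + r_a = 2a, so the apogee radius is 2a − r_p = 1.575×10⁷ m = 15749 km.
Apogee altitude = 15749 − 6371 = 9377.6 km.

apogee altitude ≈ 9380 km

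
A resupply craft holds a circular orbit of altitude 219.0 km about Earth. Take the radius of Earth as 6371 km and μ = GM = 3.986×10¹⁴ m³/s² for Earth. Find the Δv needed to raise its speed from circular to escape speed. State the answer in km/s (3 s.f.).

Δv ≈ 3.22 km/s

r = 6371 + 219.0 = 6590.0 km = 6.5900×10⁶ m.
Circular speed v_c = √(μ/r) = 7777 m/s.
Escape speed v_esc = √(2μ/r) = √2 × v_c = 11000 m/s.
Δv = v_esc − v_c = 3221 m/s = 3.221 km/s.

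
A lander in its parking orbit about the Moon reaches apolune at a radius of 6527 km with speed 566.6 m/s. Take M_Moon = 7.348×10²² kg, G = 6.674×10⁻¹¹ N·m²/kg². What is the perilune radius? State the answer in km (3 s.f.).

perilune radius ≈ 1770 km

μ = GM = 6.674×10⁻¹¹ × 7.348×10²² = 4.904×10¹² m³/s².
r_a = 6.527×10⁶ m.
Specific energy ε = v²/2 − μ/r = -5.908×10⁵ J/kg, so a = −μ/(2ε) = 4.150×10⁶ m.
The apsides satisfy r_p + r_a = 2a, so the perilune radius is 2a − r_a = 1.773×10⁶ m = 1773.3 km.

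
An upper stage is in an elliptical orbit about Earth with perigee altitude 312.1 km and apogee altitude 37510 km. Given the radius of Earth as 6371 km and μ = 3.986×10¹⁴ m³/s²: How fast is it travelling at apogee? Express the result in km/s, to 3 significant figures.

r_p = 6371 + 312.1 = 6683.1 km = 6.6831×10⁶ m.
r_a = 6371 + 37510 = 43881 km = 4.3881×10⁷ m.
Semi-major axis a = (r_p + r_a)/2 = 25282 km = 2.528×10⁷ m.
Vis-viva: v² = μ(2/r − 1/a) = 3.986×10¹⁴ × (4.558×10⁻⁸ − 3.955×10⁻⁸) = 2.401×10⁶ m²/s².
v = 1550 m/s = 1.550 km/s.

v ≈ 1.55 km/s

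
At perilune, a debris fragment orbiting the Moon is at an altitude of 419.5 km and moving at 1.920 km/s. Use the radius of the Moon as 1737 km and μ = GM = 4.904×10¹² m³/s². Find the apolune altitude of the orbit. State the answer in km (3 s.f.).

r_p = 1737 + 419.5 = 2156.5 km = 2.156×10⁶ m.
Specific energy ε = v²/2 − μ/r = -4.309×10⁵ J/kg, so a = −μ/(2ε) = 5.691×10⁶ m.
The apsides satisfy r_p + r_a = 2a, so the apolune radius is 2a − r_p = 9.226×10⁶ m = 9225.5 km.
Apolune altitude = 9225.5 − 1737 = 7488.5 km.

apolune altitude ≈ 7490 km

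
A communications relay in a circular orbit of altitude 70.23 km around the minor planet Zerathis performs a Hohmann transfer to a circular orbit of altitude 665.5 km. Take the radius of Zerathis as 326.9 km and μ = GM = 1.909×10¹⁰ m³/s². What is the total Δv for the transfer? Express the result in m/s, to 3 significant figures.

r₁ = 326.9 + 70.23 = 397.13 km = 3.9713×10⁵ m.
r₂ = 326.9 + 665.5 = 992.40 km = 9.9240×10⁵ m.
Transfer ellipse a_t = (r₁ + r₂)/2 = 6.948×10⁵ m.
At r₁: circular v_c1 = √(μ/r₁) = 219.2 m/s; transfer-periapsis v_p = √[μ(2/r₁ − 1/a_t)] = 262.0 m/s.
Δv₁ = v_p − v_c1 = 42.79 m/s.
At r₂: circular v_c2 = √(μ/r₂) = 138.7 m/s; transfer-apoapsis v_a = √[μ(2/r₂ − 1/a_t)] = 104.9 m/s.
Δv₂ = v_c2 − v_a = 33.84 m/s.
Total Δv = Δv₁ + Δv₂ = 76.62 m/s.

Δv_total ≈ 76.6 m/s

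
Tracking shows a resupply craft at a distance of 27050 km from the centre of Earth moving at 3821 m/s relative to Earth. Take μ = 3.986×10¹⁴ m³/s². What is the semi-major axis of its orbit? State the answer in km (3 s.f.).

r = 2.705×10⁷ m.
Specific orbital energy ε = v²/2 − μ/r = (3821)²/2 − 3.986×10¹⁴/2.705×10⁷ = -7.436×10⁶ J/kg.
Since ε = −μ/(2a), a = −μ/(2ε) = 2.680×10⁷ m = 26803 km.

a ≈ 26800 km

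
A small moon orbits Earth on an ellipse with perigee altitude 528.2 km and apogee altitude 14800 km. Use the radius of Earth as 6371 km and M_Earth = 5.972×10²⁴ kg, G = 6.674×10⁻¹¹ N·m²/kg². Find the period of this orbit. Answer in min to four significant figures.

μ = GM = 6.674×10⁻¹¹ × 5.972×10²⁴ = 3.986×10¹⁴ m³/s².
r_p = 6371 + 528.2 = 6899.2 km = 6.8992×10⁶ m.
r_a = 6371 + 14800 = 21171 km = 2.1171×10⁷ m.
Semi-major axis a = (r_p + r_a)/2 = (6899.2 + 21171)/2 = 14035 km = 1.404×10⁷ m.
By Kepler's third law T = 2π√(a³/μ) = 2π × 2.634×10³ = 1.655×10⁴ s.
= 275.8 min.

T ≈ 275.8 min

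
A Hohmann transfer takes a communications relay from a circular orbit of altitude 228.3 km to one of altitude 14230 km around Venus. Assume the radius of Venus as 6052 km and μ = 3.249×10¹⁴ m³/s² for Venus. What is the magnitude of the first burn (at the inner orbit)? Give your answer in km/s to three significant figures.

r₁ = 6052 + 228.3 = 6280.3 km = 6.2803×10⁶ m.
r₂ = 6052 + 14230 = 20282 km = 2.0282×10⁷ m.
Transfer ellipse a_t = (r₁ + r₂)/2 = 1.328×10⁷ m.
At r₁: circular v_c1 = √(μ/r₁) = 7193 m/s; transfer-periapsis v_p = √[μ(2/r₁ − 1/a_t)] = 8888 m/s.
Δv₁ = v_p − v_c1 = 1696 m/s.
= 1.696 km/s.

Δv ≈ 1.70 km/s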